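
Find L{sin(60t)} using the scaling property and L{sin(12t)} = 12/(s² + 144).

Using L{f(at)} = (1/a)F(s/a) with a=5: L{sin(60t)} = (1/5) · 12/((s/5)² + 144) = (1/5) · 12·25/(s² + 3600) = 60/(s² + 3600)

Final answer: 60/(s² + 3600)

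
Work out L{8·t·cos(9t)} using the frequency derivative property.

L{cos(9t)} = s/(s² + 81). Derivative: d/ds[s/(s² + 81)] = [(s² + 81) - s·2s]/(s² + 81)² = (81 - s²)/(s² + 81)². So L{t·cos(9t)} = -F'(s) = (s² - 81)/(s² + 81)². Then L{8·t·cos(9t)} = 8·(s² - 81)/(s² + 81)²

Final answer: 8·(s² - 81)/(s² + 81)²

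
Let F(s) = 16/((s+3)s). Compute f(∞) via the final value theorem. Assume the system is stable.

f(∞) = lim_{s→0} sF(s) = lim_{s→0} 16/(s+3) = 16/3

Final answer: 16/3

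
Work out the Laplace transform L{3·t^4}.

L{t^n} = n!/s^(n+1), so L{t^4} = 24/s^5. Then L{3·t^4} = 3·24/s^5 = 72/s^5

Final answer: 72/s^5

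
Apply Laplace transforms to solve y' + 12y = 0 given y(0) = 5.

L{y'} + 12L{y} = 0. sY - 5 + 12Y = 0. Y(s+12) = 5. Y = 5/(s+12)

Final answer: y(t) = 5e^(-12t)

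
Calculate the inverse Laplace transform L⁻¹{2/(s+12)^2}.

L⁻¹{n!/(s-a)^(n+1)} = t^n·e^(at) with n=1, a=-12. So L⁻¹{1/(s+12)^2} = t·e^(-12t), and L⁻¹{2/(s+12)^2} = (2/1)·t·e^(-12t) = 2·t·e^(-12t)

Final answer: 2·t·e^(-12t)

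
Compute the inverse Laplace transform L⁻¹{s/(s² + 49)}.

L⁻¹{s/(s² + 49)} = cos(7t)

Final answer: cos(7t)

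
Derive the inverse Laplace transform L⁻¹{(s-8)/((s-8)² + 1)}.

Using frequency shift, L⁻¹{(s-8)/((s-8)² + 1)} = e^(8t)·cos(t)

Final answer: e^(8t)·cos(t)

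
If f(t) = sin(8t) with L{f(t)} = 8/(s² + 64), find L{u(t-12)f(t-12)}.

Time shift theorem: L{u(t-a)f(t-a)} = e^(-as)F(s). Here a=12, F(s) = 8/(s² + 64), so L{u(t-12)f(t-12)} = e^(-12s)·8/(s² + 64)

Final answer: e^(-12s)·8/(s² + 64)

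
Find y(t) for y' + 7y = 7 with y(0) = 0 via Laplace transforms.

sY + 7Y = 7/s. Y = 7/(s(s+7)). Partial fractions: Y = 1/s - 1/(s+7)

Final answer: y(t) = (1 - e^(-7t))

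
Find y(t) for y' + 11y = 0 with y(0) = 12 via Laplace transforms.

L{y'} + 11L{y} = 0. sY - 12 + 11Y = 0. Y(s+11) = 12. Y = 12/(s+11)

Final answer: y(t) = 12e^(-11t)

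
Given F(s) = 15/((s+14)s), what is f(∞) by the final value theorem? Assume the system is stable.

f(∞) = lim_{s→0} sF(s) = lim_{s→0} 15/(s+14) = 15/14

Final answer: 15/14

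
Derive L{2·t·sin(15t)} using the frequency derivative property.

L{sin(15t)} = 15/(s² + 225). By L{t·f(t)} = -F'(s): -d/ds[15/(s² + 225)] = -(15)·(-2s)/(s² + 225)² = 30s/(s² + 225)². Then L{2·t·sin(15t)} = 2·30s/(s² + 225)² = 60s/(s² + 225)²

Final answer: 60s/(s² + 225)²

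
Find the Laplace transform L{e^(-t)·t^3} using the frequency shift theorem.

L{e^(at)·t^n} = n!/(s-a)^(n+1), so L{e^(-t)·t^3} = 6/(s+1)^4

Final answer: 6/(s+1)^4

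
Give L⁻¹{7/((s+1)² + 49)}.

Form: b/((s-a)² + b²) → e^(at)sin(bt). With a=-1, b=7

Final answer: e^(-t)·sin(7t)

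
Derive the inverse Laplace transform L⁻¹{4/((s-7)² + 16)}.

Using frequency shift, L⁻¹{4/((s-7)² + 16)} = e^(7t)·sin(4t)

Final answer: e^(7t)·sin(4t)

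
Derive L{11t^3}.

L{t^n} = n!/s^(n+1). So L{11t^3} = 11·3!/s^4 = 66/s^4

Final answer: 66/s^4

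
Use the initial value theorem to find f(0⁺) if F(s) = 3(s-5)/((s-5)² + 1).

f(0⁺) = lim_{s→∞} sF(s) = lim_{s→∞} 3s(s-5)/((s-5)² + 1) = 3

Final answer: 3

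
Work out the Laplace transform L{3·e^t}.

L{e^(at)} = 1/(s-a), so L{e^t} = 1/(s-1). Then L{3·e^t} = 3/(s-1)

Final answer: 3/(s-1)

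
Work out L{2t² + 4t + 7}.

L{2t² + 4t + 7} = 2·2/s³ + 4/s² + 7/s = 4/s³ + 4/s² + 7/s

Final answer: 4/s³ + 4/s² + 7/s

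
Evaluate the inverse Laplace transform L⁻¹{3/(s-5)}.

L⁻¹{1/(s-a)} = e^(at), so L⁻¹{1/(s-5)} = e^(5t), and L⁻¹{3/(s-5)} = 3·e^(5t)

Final answer: 3·e^(5t)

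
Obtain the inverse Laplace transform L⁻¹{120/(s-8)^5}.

L⁻¹{n!/(s-a)^(n+1)} = t^n·e^(at) with n=4, a=8. So L⁻¹{24/(s-8)^5} = t^4·e^(8t), and L⁻¹{120/(s-8)^5} = (120/24)·t^4·e^(8t) = 5·t^4·e^(8t)

Final answer: 5·t^4·e^(8t)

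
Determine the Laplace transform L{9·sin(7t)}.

L{sin(ωt)} = ω/(s² + ω²), so L{sin(7t)} = 7/(s² + 49). Then L{9·sin(7t)} = 9·7/(s² + 49) = 63/(s² + 49)

Final answer: 63/(s² + 49)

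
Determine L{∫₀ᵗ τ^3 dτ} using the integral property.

L{∫₀ᵗ f(τ)dτ} = F(s)/s with f(t) = t^3. F(s) = 6/s^4, so L{∫₀ᵗ τ^3 dτ} = (6/s^4)/s = 6/s^5. (Check: ∫₀ᵗ τ^3 dτ = t^4/4.)

Final answer: 6/s^5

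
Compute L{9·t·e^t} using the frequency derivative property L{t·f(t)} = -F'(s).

L{e^t} = 1/(s-1). By frequency derivative: L{t·e^t} = -d/ds[1/(s-1)] = -(-1)/(s-1)² = 1/(s-1)². Then L{9·t·e^t} = 9·1/(s-1)² = 9/(s-1)²

Final answer: 9/(s-1)²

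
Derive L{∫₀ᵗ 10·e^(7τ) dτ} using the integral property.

L{∫₀ᵗ f(τ)dτ} = F(s)/s with F(s) = 10/(s-7), so L{∫₀ᵗ 10·e^(7τ) dτ} = 10/(s(s-7))

Final answer: 10/(s(s-7))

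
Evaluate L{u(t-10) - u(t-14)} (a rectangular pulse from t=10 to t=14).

L{u(t-a)} = e^(-as)/s. L{u(t-10) - u(t-14)} = (e^(-10s) - e^(-14s))/s

Final answer: (e^(-10s) - e^(-14s))/s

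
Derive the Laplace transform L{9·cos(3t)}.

L{cos(ωt)} = s/(s² + ω²), so L{cos(3t)} = s/(s² + 9). Then L{9·cos(3t)} = 9·s/(s² + 9) = 9s/(s² + 9)

Final answer: 9s/(s² + 9)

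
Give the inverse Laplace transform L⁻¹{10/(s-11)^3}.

L⁻¹{n!/(s-a)^(n+1)} = t^n·e^(at) with n=2, a=11. So L⁻¹{2/(s-11)^3} = t^2·e^(11t), and L⁻¹{10/(s-11)^3} = (10/2)·t^2·e^(11t) = 5·t^2·e^(11t)

Final answer: 5·t^2·e^(11t)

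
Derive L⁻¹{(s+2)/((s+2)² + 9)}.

Using frequency shift: L⁻¹{(s-a)/((s-a)² + b²)} = e^(at)cos(bt). Here a=-2, b=3

Final answer: e^(-2t)·cos(3t)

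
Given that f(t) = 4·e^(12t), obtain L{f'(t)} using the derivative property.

f(0) = 4, F(s) = 4/(s-12). L{f'(t)} = s·F(s) - f(0) = 4s/(s-12) - 4 = (4s - 4(s-12))/(s-12) = 48/(s-12)

Final answer: 48/(s-12)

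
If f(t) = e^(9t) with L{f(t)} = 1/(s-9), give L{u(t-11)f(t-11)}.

Time shift theorem: L{u(t-a)f(t-a)} = e^(-as)F(s). Here a=11, F(s) = 1/(s-9), so L{u(t-11)f(t-11)} = e^(-11s)·1/(s-9)

Final answer: e^(-11s)·1/(s-9)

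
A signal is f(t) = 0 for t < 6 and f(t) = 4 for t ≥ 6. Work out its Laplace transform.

f(t) = 4·u(t-6). L{u(t-6)} = e^(-6s)/s, so L{f(t)} = 4·e^(-6s)/s

Final answer: 4·e^(-6s)/s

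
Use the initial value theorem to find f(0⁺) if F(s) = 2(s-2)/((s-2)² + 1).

f(0⁺) = lim_{s→∞} sF(s) = lim_{s→∞} 2s(s-2)/((s-2)² + 1) = 2

Final answer: 2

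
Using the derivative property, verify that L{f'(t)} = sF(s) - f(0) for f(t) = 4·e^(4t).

f'(t) = 16e^(4t). Direct: L{f'(t)} = 16/(s-4). Property: s·4/(s-4) - 4 = (4s - 4(s-4))/(s-4) = 16/(s-4). ✓

Final answer: 16/(s-4)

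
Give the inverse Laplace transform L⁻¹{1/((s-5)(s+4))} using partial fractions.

Decompose: A/(s-5) + B/(s+4). A = 1/9, B = -1/9. f(t) = (e^(5t) - e^(-4t))/9

Final answer: (e^(5t) - e^(-4t))/9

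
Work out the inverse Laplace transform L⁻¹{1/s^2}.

L⁻¹{n!/s^(n+1)} = t^n with n=1. So L⁻¹{1/s^2} = t

Final answer: t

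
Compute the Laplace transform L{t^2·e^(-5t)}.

L{t^n·e^(at)} = n!/(s-a)^(n+1), so L{t^2·e^(-5t)} = 2/(s+5)^3

Final answer: 2/(s+5)^3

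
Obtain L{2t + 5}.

L{2t + 5} = 2·L{t} + 5·L{1} = 2/s² + 5/s

Final answer: 2/s² + 5/s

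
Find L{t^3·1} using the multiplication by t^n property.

L{1} = 1/s. d^1/ds^1[1/s] = -1/s². d^2/ds^2[1/s] = 2/s^3. d^3/ds^3[1/s] = -6/s^4. So L{t^3} = (-1)^{3}·-6/s^4 = 6/s^4

Final answer: 6/s^4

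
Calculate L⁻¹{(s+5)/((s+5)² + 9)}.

Using frequency shift: L⁻¹{(s-a)/((s-a)² + b²)} = e^(at)cos(bt). Here a=-5, b=3

Final answer: e^(-5t)·cos(3t)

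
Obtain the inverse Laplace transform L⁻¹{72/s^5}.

L⁻¹{n!/s^(n+1)} = t^n with n=4. So L⁻¹{24/s^5} = t^4, and L⁻¹{72/s^5} = (72/24)·t^4 = 3·t^4

Final answer: 3·t^4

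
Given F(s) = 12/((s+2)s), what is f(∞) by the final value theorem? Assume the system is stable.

f(∞) = lim_{s→0} sF(s) = lim_{s→0} 12/(s+2) = 6

Final answer: 6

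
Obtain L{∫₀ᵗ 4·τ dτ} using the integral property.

L{∫₀ᵗ f(τ)dτ} = F(s)/s with f(t) = 4t. F(s) = 4/s^2, so L{∫₀ᵗ 4·τ dτ} = (4/s^2)/s = 4/s^3. (Check: ∫₀ᵗ 4·τ dτ = 4t^2/2.)

Final answer: 4/s^3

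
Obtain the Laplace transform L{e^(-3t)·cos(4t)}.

L{e^(at)·cos(ωt)} = (s-a)/((s-a)² + ω²), so L{e^(-3t)·cos(4t)} = (s+3)/((s+3)² + 16)

Final answer: (s+3)/((s+3)² + 16)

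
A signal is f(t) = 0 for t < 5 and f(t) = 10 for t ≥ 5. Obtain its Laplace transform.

f(t) = 10·u(t-5). L{u(t-5)} = e^(-5s)/s, so L{f(t)} = 10·e^(-5s)/s

Final answer: 10·e^(-5s)/s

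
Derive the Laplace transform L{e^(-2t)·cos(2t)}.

L{e^(at)·cos(ωt)} = (s-a)/((s-a)² + ω²), so L{e^(-2t)·cos(2t)} = (s+2)/((s+2)² + 4)

Final answer: (s+2)/((s+2)² + 4)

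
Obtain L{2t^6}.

L{t^n} = n!/s^(n+1). So L{2t^6} = 2·6!/s^7 = 1440/s^7

Final answer: 1440/s^7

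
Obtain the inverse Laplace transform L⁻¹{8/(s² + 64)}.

L⁻¹{8/(s² + 64)} = sin(8t)

Final answer: sin(8t)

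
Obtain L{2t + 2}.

L{2t + 2} = 2·L{t} + 2·L{1} = 2/s² + 2/s

Final answer: 2/s² + 2/s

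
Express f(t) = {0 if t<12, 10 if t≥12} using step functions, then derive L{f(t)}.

f(t) = 10·u(t-12). L{u(t-12)} = e^(-12s)/s, so L{f(t)} = 10·e^(-12s)/s

Final answer: 10·e^(-12s)/s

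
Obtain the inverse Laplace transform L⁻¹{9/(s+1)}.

L⁻¹{1/(s-a)} = e^(at), so L⁻¹{1/(s+1)} = e^(-t), and L⁻¹{9/(s+1)} = 9·e^(-t)

Final answer: 9·e^(-t)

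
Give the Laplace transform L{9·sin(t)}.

L{sin(ωt)} = ω/(s² + ω²), so L{sin(t)} = 1/(s² + 1). Then L{9·sin(t)} = 9·1/(s² + 1) = 9/(s² + 1)

Final answer: 9/(s² + 1)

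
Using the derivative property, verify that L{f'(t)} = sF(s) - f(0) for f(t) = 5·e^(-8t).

f'(t) = -40e^(-8t). Direct: L{f'(t)} = -40/(s+8). Property: s·5/(s+8) - 5 = (5s - 5(s+8))/(s+8) = -40/(s+8). ✓

Final answer: -40/(s+8)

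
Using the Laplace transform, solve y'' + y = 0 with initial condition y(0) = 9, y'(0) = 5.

L{y''} + 1L{y} = 0. s²Y - 9s - 5 + Y = 0. Y(s² + 1) = 9s + 5. Y = (9s + 5)/(s² + 1). Inverting: y(t) = 9cos(t) + 5sin(t)

Final answer: y(t) = 9cos(t) + 5sin(t)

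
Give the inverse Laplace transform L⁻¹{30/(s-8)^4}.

L⁻¹{n!/(s-a)^(n+1)} = t^n·e^(at) with n=3, a=8. So L⁻¹{6/(s-8)^4} = t^3·e^(8t), and L⁻¹{30/(s-8)^4} = (30/6)·t^3·e^(8t) = 5·t^3·e^(8t)

Final answer: 5·t^3·e^(8t)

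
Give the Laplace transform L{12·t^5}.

L{t^n} = n!/s^(n+1), so L{t^5} = 120/s^6. Then L{12·t^5} = 12·120/s^6 = 1440/s^6

Final answer: 1440/s^6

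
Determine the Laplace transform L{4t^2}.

L{4t^2} = 4 · L{t^2} = 4 · 2/s^3 = 8/s^3

Final answer: 8/s^3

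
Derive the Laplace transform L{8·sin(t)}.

L{sin(ωt)} = ω/(s² + ω²), so L{sin(t)} = 1/(s² + 1). Then L{8·sin(t)} = 8·1/(s² + 1) = 8/(s² + 1)

Final answer: 8/(s² + 1)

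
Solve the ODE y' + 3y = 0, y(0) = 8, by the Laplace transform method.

L{y'} + 3L{y} = 0. sY - 8 + 3Y = 0. Y(s+3) = 8. Y = 8/(s+3)

Final answer: y(t) = 8e^(-3t)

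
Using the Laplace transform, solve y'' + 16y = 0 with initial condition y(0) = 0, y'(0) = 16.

L{y''} + 16L{y} = 0. s²Y - 0 - 16 + 16Y = 0. Y(s² + 16) = 16. Y = (16)/(s² + 16). Inverting: y(t) = 4sin(4t)

Final answer: y(t) = 4sin(4t)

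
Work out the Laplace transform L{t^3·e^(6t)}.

L{t^n·e^(at)} = n!/(s-a)^(n+1), so L{t^3·e^(6t)} = 6/(s-6)^4

Final answer: 6/(s-6)^4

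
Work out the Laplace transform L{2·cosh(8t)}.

L{cosh(ωt)} = s/(s² - ω²), so L{cosh(8t)} = s/(s² - 64). Then L{2·cosh(8t)} = 2·s/(s² - 64) = 2s/(s² - 64)

Final answer: 2s/(s² - 64)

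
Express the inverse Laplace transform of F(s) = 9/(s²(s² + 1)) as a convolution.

9/(s²(s² + 1)) = (1/s²)·(9/(s² + 1)) = L{t}·L{9·sin(t)}. So f(t) = t*(9·sin(t)) = ∫₀ᵗ 9τ·sin((t-τ)) dτ

Final answer: ∫₀ᵗ 9τ·sin((t-τ)) dτ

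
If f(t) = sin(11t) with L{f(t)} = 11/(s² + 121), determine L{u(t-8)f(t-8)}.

Time shift theorem: L{u(t-a)f(t-a)} = e^(-as)F(s). Here a=8, F(s) = 11/(s² + 121), so L{u(t-8)f(t-8)} = e^(-8s)·11/(s² + 121)

Final answer: e^(-8s)·11/(s² + 121)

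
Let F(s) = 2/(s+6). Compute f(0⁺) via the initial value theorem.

f(0⁺) = lim_{s→∞} s·2/(s+6) = lim_{s→∞} 2s/(s+6) = 2

Final answer: 2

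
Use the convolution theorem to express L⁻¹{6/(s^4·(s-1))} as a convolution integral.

6/(s^4·(s-1)) = (6/s^4)·(1/(s-1)) = L{t^3}·L{e^t}. So f(t) = t^3*e^t = ∫₀ᵗ τ^3·e^(t-τ) dτ

Final answer: ∫₀ᵗ τ^3·e^(t-τ) dτ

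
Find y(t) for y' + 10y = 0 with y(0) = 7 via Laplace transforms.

L{y'} + 10L{y} = 0. sY - 7 + 10Y = 0. Y(s+10) = 7. Y = 7/(s+10)

Final answer: y(t) = 7e^(-10t)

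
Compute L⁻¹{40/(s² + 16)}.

This is the form c·a/(s² + a²) with a = 4, c = 10. L⁻¹ = 10·sin(4t)

Final answer: 10·sin(4t)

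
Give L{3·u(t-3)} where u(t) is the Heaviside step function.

L{u(t-a)} = e^(-as)/s. Here a=3, so L{u(t-3)} = e^(-3s)/s, and L{3·u(t-3)} = 3·e^(-3s)/s

Final answer: 3·e^(-3s)/s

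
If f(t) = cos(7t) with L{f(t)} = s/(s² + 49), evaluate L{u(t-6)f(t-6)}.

Time shift theorem: L{u(t-a)f(t-a)} = e^(-as)F(s). Here a=6, F(s) = s/(s² + 49), so L{u(t-6)f(t-6)} = e^(-6s)·s/(s² + 49)

Final answer: e^(-6s)·s/(s² + 49)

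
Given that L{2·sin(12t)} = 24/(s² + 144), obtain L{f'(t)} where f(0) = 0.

L{f'(t)} = s·F(s) - f(0) = s·24/(s² + 144) - 0 = 24s/(s² + 144)

Final answer: 24s/(s² + 144)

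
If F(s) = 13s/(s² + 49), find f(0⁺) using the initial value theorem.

f(0⁺) = lim_{s→∞} s·13s/(s² + 49) = lim_{s→∞} 13s²/(s² + 49) = 13

Final answer: 13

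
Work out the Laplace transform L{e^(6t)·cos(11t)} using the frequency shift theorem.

Frequency shift: L{e^(at)f(t)} = F(s-a). L{e^(6t)·cos(11t)} = (s-6)/((s-6)² + 121)

Final answer: (s-6)/((s-6)² + 121)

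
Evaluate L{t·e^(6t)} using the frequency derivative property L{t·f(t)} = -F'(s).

L{e^(6t)} = 1/(s-6). By frequency derivative: L{t·e^(6t)} = -d/ds[1/(s-6)] = -(-1)/(s-6)² = 1/(s-6)²

Final answer: 1/(s-6)²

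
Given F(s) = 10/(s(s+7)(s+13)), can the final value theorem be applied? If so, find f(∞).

Poles of sF(s) = 10/((s+7)(s+13)) are at s = -7 and s = -13, both in the left half-plane. Theorem applies. f(∞) = lim_{s→0} sF(s) = 10/(7·13) = 10/91

Final answer: 10/91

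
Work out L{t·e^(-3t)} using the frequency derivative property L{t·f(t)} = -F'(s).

L{e^(-3t)} = 1/(s+3). By frequency derivative: L{t·e^(-3t)} = -d/ds[1/(s+3)] = -(-1)/(s+3)² = 1/(s+3)²

Final answer: 1/(s+3)²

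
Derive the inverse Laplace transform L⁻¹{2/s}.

L⁻¹{c/s} = c, so L⁻¹{2/s} = 2

Final answer: 2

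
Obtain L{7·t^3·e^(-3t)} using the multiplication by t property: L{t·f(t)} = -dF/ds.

Using L{t^n·e^(at)} = n!/(s-a)^(n+1), L{t^3·e^(-3t)} = 6/(s+3)^4, so L{7·t^3·e^(-3t)} = 7·6/(s+3)^4 = 42/(s+3)^4

Final answer: 42/(s+3)^4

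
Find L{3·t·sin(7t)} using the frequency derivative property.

L{sin(7t)} = 7/(s² + 49). By L{t·f(t)} = -F'(s): -d/ds[7/(s² + 49)] = -(7)·(-2s)/(s² + 49)² = 14s/(s² + 49)². Then L{3·t·sin(7t)} = 3·14s/(s² + 49)² = 42s/(s² + 49)²

Final answer: 42s/(s² + 49)²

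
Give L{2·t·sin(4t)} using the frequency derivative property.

L{sin(4t)} = 4/(s² + 16). By L{t·f(t)} = -F'(s): -d/ds[4/(s² + 16)] = -(4)·(-2s)/(s² + 16)² = 8s/(s² + 16)². Then L{2·t·sin(4t)} = 2·8s/(s² + 16)² = 16s/(s² + 16)²

Final answer: 16s/(s² + 16)²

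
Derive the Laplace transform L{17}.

L{17} = 17 · L{1} = 17/s

Final answer: 17/s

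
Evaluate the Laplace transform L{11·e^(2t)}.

L{e^(at)} = 1/(s-a), so L{e^(2t)} = 1/(s-2). Then L{11·e^(2t)} = 11/(s-2)

Final answer: 11/(s-2)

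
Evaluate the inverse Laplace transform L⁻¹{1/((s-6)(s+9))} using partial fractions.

Decompose: A/(s-6) + B/(s+9). A = 1/15, B = -1/15. f(t) = (e^(6t) - e^(-9t))/15

Final answer: (e^(6t) - e^(-9t))/15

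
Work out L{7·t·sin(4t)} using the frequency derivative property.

L{sin(4t)} = 4/(s² + 16). By L{t·f(t)} = -F'(s): -d/ds[4/(s² + 16)] = -(4)·(-2s)/(s² + 16)² = 8s/(s² + 16)². Then L{7·t·sin(4t)} = 7·8s/(s² + 16)² = 56s/(s² + 16)²

Final answer: 56s/(s² + 16)²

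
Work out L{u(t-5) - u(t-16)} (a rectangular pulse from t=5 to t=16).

L{u(t-a)} = e^(-as)/s. L{u(t-5) - u(t-16)} = (e^(-5s) - e^(-16s))/s

Final answer: (e^(-5s) - e^(-16s))/s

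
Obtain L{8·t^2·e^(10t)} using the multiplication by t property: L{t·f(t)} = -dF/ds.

Using L{t^n·e^(at)} = n!/(s-a)^(n+1), L{t^2·e^(10t)} = 2/(s-10)^3, so L{8·t^2·e^(10t)} = 8·2/(s-10)^3 = 16/(s-10)^3

Final answer: 16/(s-10)^3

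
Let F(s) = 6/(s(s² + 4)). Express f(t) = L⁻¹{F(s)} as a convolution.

6/(s(s² + 4)) = (1/s)·(6/(s² + 4)) = L{1}·L{3·sin(2t)}. So f(t) = 1*(3·sin(2t)) = ∫₀ᵗ 3·sin(2τ) dτ

Final answer: ∫₀ᵗ 3·sin(2τ) dτ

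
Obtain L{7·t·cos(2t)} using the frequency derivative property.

L{cos(2t)} = s/(s² + 4). Derivative: d/ds[s/(s² + 4)] = [(s² + 4) - s·2s]/(s² + 4)² = (4 - s²)/(s² + 4)². So L{t·cos(2t)} = -F'(s) = (s² - 4)/(s² + 4)². Then L{7·t·cos(2t)} = 7·(s² - 4)/(s² + 4)²

Final answer: 7·(s² - 4)/(s² + 4)²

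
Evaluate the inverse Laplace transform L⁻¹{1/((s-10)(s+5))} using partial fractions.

Decompose: A/(s-10) + B/(s+5). A = 1/15, B = -1/15. f(t) = (e^(10t) - e^(-5t))/15

Final answer: (e^(10t) - e^(-5t))/15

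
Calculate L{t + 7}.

L{t + 7} = L{t} + 7·L{1} = 1/s² + 7/s

Final answer: 1/s² + 7/s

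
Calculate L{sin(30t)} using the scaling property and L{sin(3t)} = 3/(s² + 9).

Using L{f(at)} = (1/a)F(s/a) with a=10: L{sin(30t)} = (1/10) · 3/((s/10)² + 9) = (1/10) · 3·100/(s² + 900) = 30/(s² + 900)

Final answer: 30/(s² + 900)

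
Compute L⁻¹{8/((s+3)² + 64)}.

Form: b/((s-a)² + b²) → e^(at)sin(bt). With a=-3, b=8

Final answer: e^(-3t)·sin(8t)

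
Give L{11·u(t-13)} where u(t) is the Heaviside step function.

L{u(t-a)} = e^(-as)/s. Here a=13, so L{u(t-13)} = e^(-13s)/s, and L{11·u(t-13)} = 11·e^(-13s)/s

Final answer: 11·e^(-13s)/s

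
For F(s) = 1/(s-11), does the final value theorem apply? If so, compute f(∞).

sF(s) = s/(s-11) has a pole at s = 11 in the right half-plane. Theorem does NOT apply (unstable system; f(t) = e^(11t) grows without bound).

Final answer: Not applicable (unstable)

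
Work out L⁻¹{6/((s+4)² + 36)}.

Form: b/((s-a)² + b²) → e^(at)sin(bt). With a=-4, b=6

Final answer: e^(-4t)·sin(6t)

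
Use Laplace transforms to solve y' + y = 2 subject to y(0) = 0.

sY + Y = 2/s. Y = 2/(s(s+1)). Partial fractions: Y = 2/s - 2/(s+1)

Final answer: y(t) = 2(1 - e^(-t))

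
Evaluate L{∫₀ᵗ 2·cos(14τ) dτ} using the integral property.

L{∫₀ᵗ f(τ)dτ} = F(s)/s with F(s) = 2s/(s² + 196), so the result is (2s/(s² + 196))/s = 2/(s² + 196)

Final answer: 2/(s² + 196)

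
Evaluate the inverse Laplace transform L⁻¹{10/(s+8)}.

L⁻¹{1/(s-a)} = e^(at), so L⁻¹{1/(s+8)} = e^(-8t), and L⁻¹{10/(s+8)} = 10·e^(-8t)

Final answer: 10·e^(-8t)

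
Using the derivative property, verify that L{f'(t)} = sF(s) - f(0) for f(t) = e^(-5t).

f'(t) = -5e^(-5t). Direct: L{f'(t)} = -5/(s+5). Property: s·1/(s+5) - 1 = (s - (s+5))/(s+5) = -5/(s+5). ✓

Final answer: -5/(s+5)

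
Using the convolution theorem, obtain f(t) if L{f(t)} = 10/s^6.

10/s^6 = (10/s)·(1/s^5) = L{10}·L{t^4/24}. By convolution, f(t) = 10*t^4/24 = ∫₀ᵗ 10·τ^4/24 dτ = 10·t^5/120

Final answer: 10·t^5/120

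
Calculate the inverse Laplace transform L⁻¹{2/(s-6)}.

L⁻¹{1/(s-a)} = e^(at), so L⁻¹{1/(s-6)} = e^(6t), and L⁻¹{2/(s-6)} = 2·e^(6t)

Final answer: 2·e^(6t)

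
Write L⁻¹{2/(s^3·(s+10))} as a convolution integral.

2/(s^3·(s+10)) = (2/s^3)·(1/(s+10)) = L{t^2}·L{e^(-10t)}. So f(t) = t^2*e^(-10t) = ∫₀ᵗ τ^2·e^(-10(t-τ)) dτ

Final answer: ∫₀ᵗ τ^2·e^(-10(t-τ)) dτ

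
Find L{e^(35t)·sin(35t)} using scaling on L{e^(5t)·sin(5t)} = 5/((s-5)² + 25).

Scaling with a=7: L{e^(35t)·sin(35t)} = (1/7) · 5/((s/7-5)² + 25). Simplifying: 35/((s-35)² + 1225)

Final answer: 35/((s-35)² + 1225)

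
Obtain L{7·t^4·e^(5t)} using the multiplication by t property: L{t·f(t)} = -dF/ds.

Using L{t^n·e^(at)} = n!/(s-a)^(n+1), L{t^4·e^(5t)} = 24/(s-5)^5, so L{7·t^4·e^(5t)} = 7·24/(s-5)^5 = 168/(s-5)^5

Final answer: 168/(s-5)^5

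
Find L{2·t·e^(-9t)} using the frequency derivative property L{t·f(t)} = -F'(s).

L{e^(-9t)} = 1/(s+9). By frequency derivative: L{t·e^(-9t)} = -d/ds[1/(s+9)] = -(-1)/(s+9)² = 1/(s+9)². Then L{2·t·e^(-9t)} = 2·1/(s+9)² = 2/(s+9)²

Final answer: 2/(s+9)²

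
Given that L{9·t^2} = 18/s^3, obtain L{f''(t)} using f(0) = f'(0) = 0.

L{f''(t)} = s²F(s) - sf(0) - f'(0) = s²·18/s^3 - 0 - 0 = 18/s

Final answer: 18/s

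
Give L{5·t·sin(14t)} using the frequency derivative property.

L{sin(14t)} = 14/(s² + 196). By L{t·f(t)} = -F'(s): -d/ds[14/(s² + 196)] = -(14)·(-2s)/(s² + 196)² = 28s/(s² + 196)². Then L{5·t·sin(14t)} = 5·28s/(s² + 196)² = 140s/(s² + 196)²

Final answer: 140s/(s² + 196)²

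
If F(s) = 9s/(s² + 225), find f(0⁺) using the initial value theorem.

f(0⁺) = lim_{s→∞} s·9s/(s² + 225) = lim_{s→∞} 9s²/(s² + 225) = 9

Final answer: 9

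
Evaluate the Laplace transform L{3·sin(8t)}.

L{sin(ωt)} = ω/(s² + ω²), so L{sin(8t)} = 8/(s² + 64). Then L{3·sin(8t)} = 3·8/(s² + 64) = 24/(s² + 64)

Final answer: 24/(s² + 64)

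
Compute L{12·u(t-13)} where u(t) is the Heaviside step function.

L{u(t-a)} = e^(-as)/s. Here a=13, so L{u(t-13)} = e^(-13s)/s, and L{12·u(t-13)} = 12·e^(-13s)/s

Final answer: 12·e^(-13s)/s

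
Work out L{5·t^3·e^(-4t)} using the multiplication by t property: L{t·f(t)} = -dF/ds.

Using L{t^n·e^(at)} = n!/(s-a)^(n+1), L{t^3·e^(-4t)} = 6/(s+4)^4, so L{5·t^3·e^(-4t)} = 5·6/(s+4)^4 = 30/(s+4)^4

Final answer: 30/(s+4)^4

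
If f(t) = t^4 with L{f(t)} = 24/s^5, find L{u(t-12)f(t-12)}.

Time shift theorem: L{u(t-a)f(t-a)} = e^(-as)F(s). Here a=12, F(s) = 24/s^5, so L{u(t-12)f(t-12)} = e^(-12s)·24/s^5

Final answer: e^(-12s)·24/s^5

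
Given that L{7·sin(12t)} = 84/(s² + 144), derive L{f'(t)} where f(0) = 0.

L{f'(t)} = s·F(s) - f(0) = s·84/(s² + 144) - 0 = 84s/(s² + 144)

Final answer: 84s/(s² + 144)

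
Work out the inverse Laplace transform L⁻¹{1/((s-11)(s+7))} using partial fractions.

Decompose: A/(s-11) + B/(s+7). A = 1/18, B = -1/18. f(t) = (e^(11t) - e^(-7t))/18

Final answer: (e^(11t) - e^(-7t))/18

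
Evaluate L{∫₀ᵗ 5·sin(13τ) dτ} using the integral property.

L{∫₀ᵗ f(τ)dτ} = F(s)/s with F(s) = 65/(s² + 169), so the result is (65/(s² + 169))/s = 65/(s(s² + 169))

Final answer: 65/(s(s² + 169))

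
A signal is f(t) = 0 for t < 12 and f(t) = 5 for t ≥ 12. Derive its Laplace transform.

f(t) = 5·u(t-12). L{u(t-12)} = e^(-12s)/s, so L{f(t)} = 5·e^(-12s)/s

Final answer: 5·e^(-12s)/s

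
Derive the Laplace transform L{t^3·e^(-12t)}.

L{t^n·e^(at)} = n!/(s-a)^(n+1), so L{t^3·e^(-12t)} = 6/(s+12)^4

Final answer: 6/(s+12)^4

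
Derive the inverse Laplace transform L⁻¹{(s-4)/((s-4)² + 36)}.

Using frequency shift, L⁻¹{(s-4)/((s-4)² + 36)} = e^(4t)·cos(6t)

Final answer: e^(4t)·cos(6t)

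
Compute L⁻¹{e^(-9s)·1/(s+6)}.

L⁻¹{1/(s+6)} = e^(-6t). By the time shift theorem, L⁻¹{e^(-as)F(s)} = u(t-a)f(t-a) with a=9, so L⁻¹{e^(-9s)·1/(s+6)} = u(t-9)·e^(-6(t-9))

Final answer: u(t-9)·e^(-6(t-9))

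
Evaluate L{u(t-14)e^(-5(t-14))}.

u(t-a)f(t-a) with f(t)=e^(-5t). L{e^(-5t)} = 1/(s+5). By time shift: e^(-14s)/(s+5)

Final answer: e^(-14s)/(s+5)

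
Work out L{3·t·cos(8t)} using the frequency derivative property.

L{cos(8t)} = s/(s² + 64). Derivative: d/ds[s/(s² + 64)] = [(s² + 64) - s·2s]/(s² + 64)² = (64 - s²)/(s² + 64)². So L{t·cos(8t)} = -F'(s) = (s² - 64)/(s² + 64)². Then L{3·t·cos(8t)} = 3·(s² - 64)/(s² + 64)²

Final answer: 3·(s² - 64)/(s² + 64)²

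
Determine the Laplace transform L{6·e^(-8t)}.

L{e^(at)} = 1/(s-a), so L{e^(-8t)} = 1/(s+8). Then L{6·e^(-8t)} = 6/(s+8)

Final answer: 6/(s+8)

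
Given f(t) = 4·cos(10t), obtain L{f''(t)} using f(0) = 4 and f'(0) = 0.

F(s) = 4s/(s² + 100). L{f''(t)} = s²F(s) - sf(0) - f'(0) = 4s³/(s² + 100) - 4s = (4s³ - 4s(s² + 100))/(s² + 100) = -400s/(s² + 100)

Final answer: -400s/(s² + 100)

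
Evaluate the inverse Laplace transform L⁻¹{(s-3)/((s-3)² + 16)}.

Using frequency shift, L⁻¹{(s-3)/((s-3)² + 16)} = e^(3t)·cos(4t)

Final answer: e^(3t)·cos(4t)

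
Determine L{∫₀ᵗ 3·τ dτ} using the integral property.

L{∫₀ᵗ f(τ)dτ} = F(s)/s with f(t) = 3t. F(s) = 3/s^2, so L{∫₀ᵗ 3·τ dτ} = (3/s^2)/s = 3/s^3. (Check: ∫₀ᵗ 3·τ dτ = 3t^2/2.)

Final answer: 3/s^3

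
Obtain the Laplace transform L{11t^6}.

L{11t^6} = 11 · L{t^6} = 11 · 720/s^7 = 7920/s^7

Final answer: 7920/s^7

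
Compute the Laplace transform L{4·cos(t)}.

L{cos(ωt)} = s/(s² + ω²), so L{cos(t)} = s/(s² + 1). Then L{4·cos(t)} = 4·s/(s² + 1) = 4s/(s² + 1)

Final answer: 4s/(s² + 1)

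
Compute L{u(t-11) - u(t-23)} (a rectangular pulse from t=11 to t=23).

L{u(t-a)} = e^(-as)/s. L{u(t-11) - u(t-23)} = (e^(-11s) - e^(-23s))/s

Final answer: (e^(-11s) - e^(-23s))/s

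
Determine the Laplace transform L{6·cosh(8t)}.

L{cosh(ωt)} = s/(s² - ω²), so L{cosh(8t)} = s/(s² - 64). Then L{6·cosh(8t)} = 6·s/(s² - 64) = 6s/(s² - 64)

Final answer: 6s/(s² - 64)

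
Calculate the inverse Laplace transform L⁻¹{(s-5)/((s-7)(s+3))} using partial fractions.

Using partial fractions, f(t) = (2e^(7t) + 8e^(-3t))/10

Final answer: (2e^(7t) + 8e^(-3t))/10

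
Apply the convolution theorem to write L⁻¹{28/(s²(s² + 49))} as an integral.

28/(s²(s² + 49)) = (1/s²)·(28/(s² + 49)) = L{t}·L{4·sin(7t)}. So f(t) = t*(4·sin(7t)) = ∫₀ᵗ 4τ·sin(7(t-τ)) dτ

Final answer: ∫₀ᵗ 4τ·sin(7(t-τ)) dτ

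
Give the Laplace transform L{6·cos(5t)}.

L{cos(ωt)} = s/(s² + ω²), so L{cos(5t)} = s/(s² + 25). Then L{6·cos(5t)} = 6·s/(s² + 25) = 6s/(s² + 25)

Final answer: 6s/(s² + 25)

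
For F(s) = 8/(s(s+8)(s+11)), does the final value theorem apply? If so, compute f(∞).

Poles of sF(s) = 8/((s+8)(s+11)) are at s = -8 and s = -11, both in the left half-plane. Theorem applies. f(∞) = lim_{s→0} sF(s) = 8/(8·11) = 1/11

Final answer: 1/11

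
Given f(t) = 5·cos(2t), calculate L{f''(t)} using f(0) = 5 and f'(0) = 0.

F(s) = 5s/(s² + 4). L{f''(t)} = s²F(s) - sf(0) - f'(0) = 5s³/(s² + 4) - 5s = (5s³ - 5s(s² + 4))/(s² + 4) = -20s/(s² + 4)

Final answer: -20s/(s² + 4)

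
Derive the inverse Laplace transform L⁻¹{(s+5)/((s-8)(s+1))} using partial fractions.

Using partial fractions, f(t) = (13e^(8t) - 4e^(-t))/9

Final answer: (13e^(8t) - 4e^(-t))/9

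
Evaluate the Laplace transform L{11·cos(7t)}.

L{cos(ωt)} = s/(s² + ω²), so L{cos(7t)} = s/(s² + 49). Then L{11·cos(7t)} = 11·s/(s² + 49) = 11s/(s² + 49)

Final answer: 11s/(s² + 49)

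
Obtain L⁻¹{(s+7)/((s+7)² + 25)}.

Using frequency shift: L⁻¹{(s-a)/((s-a)² + b²)} = e^(at)cos(bt). Here a=-7, b=5

Final answer: e^(-7t)·cos(5t)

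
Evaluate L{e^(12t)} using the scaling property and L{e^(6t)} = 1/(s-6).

Using L{f(at)} = (1/a)F(s/a) with a=2 and f(t) = e^(6t): L{e^(12t)} = (1/2) · 1/((s/2)-6) = (1/2) · 2/(s-12) = 1/(s-12)

Final answer: 1/(s-12)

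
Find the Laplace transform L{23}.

L{23} = 23 · L{1} = 23/s

Final answer: 23/s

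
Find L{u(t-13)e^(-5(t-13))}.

u(t-a)f(t-a) with f(t)=e^(-5t). L{e^(-5t)} = 1/(s+5). By time shift: e^(-13s)/(s+5)

Final answer: e^(-13s)/(s+5)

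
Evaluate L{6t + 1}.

L{6t + 1} = 6·L{t} + L{1} = 6/s² + 1/s

Final answer: 6/s² + 1/s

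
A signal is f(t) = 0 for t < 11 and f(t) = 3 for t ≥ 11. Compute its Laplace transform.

f(t) = 3·u(t-11). L{u(t-11)} = e^(-11s)/s, so L{f(t)} = 3·e^(-11s)/s

Final answer: 3·e^(-11s)/s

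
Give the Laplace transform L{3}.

L{3} = 3 · L{1} = 3/s

Final answer: 3/s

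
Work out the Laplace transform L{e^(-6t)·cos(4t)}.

L{e^(at)·cos(ωt)} = (s-a)/((s-a)² + ω²), so L{e^(-6t)·cos(4t)} = (s+6)/((s+6)² + 16)

Final answer: (s+6)/((s+6)² + 16)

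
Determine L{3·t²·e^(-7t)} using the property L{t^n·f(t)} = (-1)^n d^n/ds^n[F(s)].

L{e^(-7t)} = 1/(s+7). d/ds[1/(s+7)] = -1/(s+7)². d²/ds²[1/(s+7)] = 2/(s+7)³. So L{t²·e^(-7t)} = (-1)² · 2/(s+7)³ = 2/(s+7)³. Then L{3·t²·e^(-7t)} = 3·2/(s+7)³ = 6/(s+7)³

Final answer: 6/(s+7)³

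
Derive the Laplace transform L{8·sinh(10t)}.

L{sinh(ωt)} = ω/(s² - ω²), so L{sinh(10t)} = 10/(s² - 100). Then L{8·sinh(10t)} = 8·10/(s² - 100) = 80/(s² - 100)

Final answer: 80/(s² - 100)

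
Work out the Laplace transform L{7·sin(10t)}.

L{sin(ωt)} = ω/(s² + ω²), so L{sin(10t)} = 10/(s² + 100). Then L{7·sin(10t)} = 7·10/(s² + 100) = 70/(s² + 100)

Final answer: 70/(s² + 100)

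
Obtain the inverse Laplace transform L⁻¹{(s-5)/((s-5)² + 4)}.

Using frequency shift, L⁻¹{(s-5)/((s-5)² + 4)} = e^(5t)·cos(2t)

Final answer: e^(5t)·cos(2t)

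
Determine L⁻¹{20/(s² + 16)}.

This is the form c·a/(s² + a²) with a = 4, c = 5. L⁻¹ = 5·sin(4t)

Final answer: 5·sin(4t)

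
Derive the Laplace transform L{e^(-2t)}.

L{e^(at)} = 1/(s-a), so L{e^(-2t)} = 1/(s+2)

Final answer: 1/(s+2)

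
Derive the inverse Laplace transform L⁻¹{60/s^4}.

L⁻¹{n!/s^(n+1)} = t^n with n=3. So L⁻¹{6/s^4} = t^3, and L⁻¹{60/s^4} = (60/6)·t^3 = 10·t^3

Final answer: 10·t^3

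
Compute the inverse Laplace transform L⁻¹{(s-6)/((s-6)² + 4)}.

Using frequency shift, L⁻¹{(s-6)/((s-6)² + 4)} = e^(6t)·cos(2t)

Final answer: e^(6t)·cos(2t)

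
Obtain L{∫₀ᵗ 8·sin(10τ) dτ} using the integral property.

L{∫₀ᵗ f(τ)dτ} = F(s)/s with F(s) = 80/(s² + 100), so the result is (80/(s² + 100))/s = 80/(s(s² + 100))

Final answer: 80/(s(s² + 100))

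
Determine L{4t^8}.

L{t^n} = n!/s^(n+1). So L{4t^8} = 4·8!/s^9 = 161280/s^9

Final answer: 161280/s^9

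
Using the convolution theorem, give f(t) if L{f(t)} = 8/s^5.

8/s^5 = (8/s)·(1/s^4) = L{8}·L{t^3/6}. By convolution, f(t) = 8*t^3/6 = ∫₀ᵗ 8·τ^3/6 dτ = 8·t^4/24

Final answer: 8·t^4/24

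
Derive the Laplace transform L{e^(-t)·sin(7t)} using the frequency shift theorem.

Frequency shift: L{e^(at)f(t)} = F(s-a). L{e^(-t)·sin(7t)} = 7/((s+1)² + 49)

Final answer: 7/((s+1)² + 49)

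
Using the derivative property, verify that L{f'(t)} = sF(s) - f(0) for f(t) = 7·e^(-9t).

f'(t) = -63e^(-9t). Direct: L{f'(t)} = -63/(s+9). Property: s·7/(s+9) - 7 = (7s - 7(s+9))/(s+9) = -63/(s+9). ✓

Final answer: -63/(s+9)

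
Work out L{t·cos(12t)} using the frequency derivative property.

L{cos(12t)} = s/(s² + 144). Derivative: d/ds[s/(s² + 144)] = [(s² + 144) - s·2s]/(s² + 144)² = (144 - s²)/(s² + 144)². So L{t·cos(12t)} = -F'(s) = (s² - 144)/(s² + 144)²

Final answer: (s² - 144)/(s² + 144)²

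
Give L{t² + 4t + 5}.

L{t² + 4t + 5} = 2/s³ + 4/s² + 5/s = 2/s³ + 4/s² + 5/s

Final answer: 2/s³ + 4/s² + 5/s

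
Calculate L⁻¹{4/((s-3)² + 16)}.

Form: b/((s-a)² + b²) → e^(at)sin(bt). With a=3, b=4

Final answer: e^(3t)·sin(4t)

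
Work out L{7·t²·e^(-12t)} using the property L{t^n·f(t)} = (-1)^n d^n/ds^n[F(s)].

L{e^(-12t)} = 1/(s+12). d/ds[1/(s+12)] = -1/(s+12)². d²/ds²[1/(s+12)] = 2/(s+12)³. So L{t²·e^(-12t)} = (-1)² · 2/(s+12)³ = 2/(s+12)³. Then L{7·t²·e^(-12t)} = 7·2/(s+12)³ = 14/(s+12)³

Final answer: 14/(s+12)³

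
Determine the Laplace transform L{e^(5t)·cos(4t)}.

L{e^(at)·cos(ωt)} = (s-a)/((s-a)² + ω²), so L{e^(5t)·cos(4t)} = (s-5)/((s-5)² + 16)

Final answer: (s-5)/((s-5)² + 16)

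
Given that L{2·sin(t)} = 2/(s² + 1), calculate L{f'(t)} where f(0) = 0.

L{f'(t)} = s·F(s) - f(0) = s·2/(s² + 1) - 0 = 2s/(s² + 1)

Final answer: 2s/(s² + 1)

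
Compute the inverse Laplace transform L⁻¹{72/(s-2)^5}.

L⁻¹{n!/(s-a)^(n+1)} = t^n·e^(at) with n=4, a=2. So L⁻¹{24/(s-2)^5} = t^4·e^(2t), and L⁻¹{72/(s-2)^5} = (72/24)·t^4·e^(2t) = 3·t^4·e^(2t)

Final answer: 3·t^4·e^(2t)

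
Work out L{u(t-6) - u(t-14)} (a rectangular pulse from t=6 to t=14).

L{u(t-a)} = e^(-as)/s. L{u(t-6) - u(t-14)} = (e^(-6s) - e^(-14s))/s

Final answer: (e^(-6s) - e^(-14s))/s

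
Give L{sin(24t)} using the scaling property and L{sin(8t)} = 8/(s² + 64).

Using L{f(at)} = (1/a)F(s/a) with a=3: L{sin(24t)} = (1/3) · 8/((s/3)² + 64) = (1/3) · 8·9/(s² + 576) = 24/(s² + 576)

Final answer: 24/(s² + 576)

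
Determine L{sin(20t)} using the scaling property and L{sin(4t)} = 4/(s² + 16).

Using L{f(at)} = (1/a)F(s/a) with a=5: L{sin(20t)} = (1/5) · 4/((s/5)² + 16) = (1/5) · 4·25/(s² + 400) = 20/(s² + 400)

Final answer: 20/(s² + 400)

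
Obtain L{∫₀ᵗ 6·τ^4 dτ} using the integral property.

L{∫₀ᵗ f(τ)dτ} = F(s)/s with f(t) = 6t^4. F(s) = 144/s^5, so L{∫₀ᵗ 6·τ^4 dτ} = (144/s^5)/s = 144/s^6. (Check: ∫₀ᵗ 6·τ^4 dτ = 6t^5/5.)

Final answer: 144/s^6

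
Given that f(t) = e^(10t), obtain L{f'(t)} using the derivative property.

f(0) = 1, F(s) = 1/(s-10). L{f'(t)} = s·F(s) - f(0) = s/(s-10) - 1 = (s - (s-10))/(s-10) = 10/(s-10)

Final answer: 10/(s-10)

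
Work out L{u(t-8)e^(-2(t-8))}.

u(t-a)f(t-a) with f(t)=e^(-2t). L{e^(-2t)} = 1/(s+2). By time shift: e^(-8s)/(s+2)

Final answer: e^(-8s)/(s+2)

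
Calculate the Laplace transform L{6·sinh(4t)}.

L{sinh(ωt)} = ω/(s² - ω²), so L{sinh(4t)} = 4/(s² - 16). Then L{6·sinh(4t)} = 6·4/(s² - 16) = 24/(s² - 16)

Final answer: 24/(s² - 16)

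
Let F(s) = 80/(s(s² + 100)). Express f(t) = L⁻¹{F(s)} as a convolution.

80/(s(s² + 100)) = (1/s)·(80/(s² + 100)) = L{1}·L{8·sin(10t)}. So f(t) = 1*(8·sin(10t)) = ∫₀ᵗ 8·sin(10τ) dτ

Final answer: ∫₀ᵗ 8·sin(10τ) dτ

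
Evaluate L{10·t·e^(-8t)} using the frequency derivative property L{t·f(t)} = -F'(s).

L{e^(-8t)} = 1/(s+8). By frequency derivative: L{t·e^(-8t)} = -d/ds[1/(s+8)] = -(-1)/(s+8)² = 1/(s+8)². Then L{10·t·e^(-8t)} = 10·1/(s+8)² = 10/(s+8)²

Final answer: 10/(s+8)²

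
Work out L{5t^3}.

L{t^n} = n!/s^(n+1). So L{5t^3} = 5·3!/s^4 = 30/s^4

Final answer: 30/s^4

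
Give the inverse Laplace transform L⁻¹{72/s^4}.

L⁻¹{n!/s^(n+1)} = t^n with n=3. So L⁻¹{6/s^4} = t^3, and L⁻¹{72/s^4} = (72/6)·t^3 = 12·t^3

Final answer: 12·t^3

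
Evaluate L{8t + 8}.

L{8t + 8} = 8·L{t} + 8·L{1} = 8/s² + 8/s

Final answer: 8/s² + 8/s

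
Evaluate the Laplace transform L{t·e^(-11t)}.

L{t^n·e^(at)} = n!/(s-a)^(n+1), so L{t·e^(-11t)} = 1/(s+11)^2

Final answer: 1/(s+11)^2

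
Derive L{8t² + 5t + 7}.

L{8t² + 5t + 7} = 8·2/s³ + 5/s² + 7/s = 16/s³ + 5/s² + 7/s

Final answer: 16/s³ + 5/s² + 7/s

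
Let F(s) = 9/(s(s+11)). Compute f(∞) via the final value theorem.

f(∞) = lim_{s→0} s·9/(s(s+11)) = lim_{s→0} 9/(s+11) = 9/11 = 9/11

Final answer: 9/11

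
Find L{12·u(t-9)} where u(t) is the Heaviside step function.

L{u(t-a)} = e^(-as)/s. Here a=9, so L{u(t-9)} = e^(-9s)/s, and L{12·u(t-9)} = 12·e^(-9s)/s

Final answer: 12·e^(-9s)/s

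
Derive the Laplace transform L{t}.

L{t^n} = n!/s^(n+1), so L{t} = 1/s^2

Final answer: 1/s^2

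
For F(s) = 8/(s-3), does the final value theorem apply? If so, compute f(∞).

sF(s) = 8s/(s-3) has a pole at s = 3 in the right half-plane. Theorem does NOT apply (unstable system; f(t) = 8·e^(3t) grows without bound).

Final answer: Not applicable (unstable)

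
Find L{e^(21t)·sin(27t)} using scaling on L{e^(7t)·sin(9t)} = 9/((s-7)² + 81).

Scaling with a=3: L{e^(21t)·sin(27t)} = (1/3) · 9/((s/3-7)² + 81). Simplifying: 27/((s-21)² + 729)

Final answer: 27/((s-21)² + 729)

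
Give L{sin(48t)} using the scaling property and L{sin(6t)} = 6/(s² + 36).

Using L{f(at)} = (1/a)F(s/a) with a=8: L{sin(48t)} = (1/8) · 6/((s/8)² + 36) = (1/8) · 6·64/(s² + 2304) = 48/(s² + 2304)

Final answer: 48/(s² + 2304)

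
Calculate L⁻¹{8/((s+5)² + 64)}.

Form: b/((s-a)² + b²) → e^(at)sin(bt). With a=-5, b=8

Final answer: e^(-5t)·sin(8t)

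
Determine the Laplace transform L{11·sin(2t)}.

L{sin(ωt)} = ω/(s² + ω²), so L{sin(2t)} = 2/(s² + 4). Then L{11·sin(2t)} = 11·2/(s² + 4) = 22/(s² + 4)

Final answer: 22/(s² + 4)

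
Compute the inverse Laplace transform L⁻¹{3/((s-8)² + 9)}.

Using frequency shift, L⁻¹{3/((s-8)² + 9)} = e^(8t)·sin(3t)

Final answer: e^(8t)·sin(3t)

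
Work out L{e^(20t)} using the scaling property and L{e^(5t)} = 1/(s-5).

Using L{f(at)} = (1/a)F(s/a) with a=4 and f(t) = e^(5t): L{e^(20t)} = (1/4) · 1/((s/4)-5) = (1/4) · 4/(s-20) = 1/(s-20)

Final answer: 1/(s-20)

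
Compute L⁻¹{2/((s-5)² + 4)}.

Form: b/((s-a)² + b²) → e^(at)sin(bt). With a=5, b=2

Final answer: e^(5t)·sin(2t)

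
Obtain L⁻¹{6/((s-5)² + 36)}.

Form: b/((s-a)² + b²) → e^(at)sin(bt). With a=5, b=6

Final answer: e^(5t)·sin(6t)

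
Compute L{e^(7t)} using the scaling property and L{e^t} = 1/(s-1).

Using L{f(at)} = (1/a)F(s/a) with a=7 and f(t) = e^t: L{e^(7t)} = (1/7) · 1/((s/7)-1) = (1/7) · 7/(s-7) = 1/(s-7)

Final answer: 1/(s-7)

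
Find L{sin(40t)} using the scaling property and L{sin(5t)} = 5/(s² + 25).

Using L{f(at)} = (1/a)F(s/a) with a=8: L{sin(40t)} = (1/8) · 5/((s/8)² + 25) = (1/8) · 5·64/(s² + 1600) = 40/(s² + 1600)

Final answer: 40/(s² + 1600)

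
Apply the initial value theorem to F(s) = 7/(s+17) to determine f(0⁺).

f(0⁺) = lim_{s→∞} s·7/(s+17) = lim_{s→∞} 7s/(s+17) = 7

Final answer: 7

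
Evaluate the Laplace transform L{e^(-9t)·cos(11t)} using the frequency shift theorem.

Frequency shift: L{e^(at)f(t)} = F(s-a). L{e^(-9t)·cos(11t)} = (s+9)/((s+9)² + 121)

Final answer: (s+9)/((s+9)² + 121)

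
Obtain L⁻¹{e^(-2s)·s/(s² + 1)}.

L⁻¹{s/(s² + 1)} = cos(t). By the time shift theorem, L⁻¹{e^(-as)F(s)} = u(t-a)f(t-a) with a=2, so L⁻¹{e^(-2s)·s/(s² + 1)} = u(t-2)·cos((t-2))

Final answer: u(t-2)·cos((t-2))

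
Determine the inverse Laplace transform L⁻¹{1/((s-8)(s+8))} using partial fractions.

Decompose: A/(s-8) + B/(s+8). A = 1/16, B = -1/16. f(t) = (e^(8t) - e^(-8t))/16

Final answer: (e^(8t) - e^(-8t))/16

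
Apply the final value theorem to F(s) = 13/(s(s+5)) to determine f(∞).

f(∞) = lim_{s→0} s·13/(s(s+5)) = lim_{s→0} 13/(s+5) = 13/5 = 13/5

Final answer: 13/5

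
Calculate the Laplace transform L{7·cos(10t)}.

L{cos(ωt)} = s/(s² + ω²), so L{cos(10t)} = s/(s² + 100). Then L{7·cos(10t)} = 7·s/(s² + 100) = 7s/(s² + 100)

Final answer: 7s/(s² + 100)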